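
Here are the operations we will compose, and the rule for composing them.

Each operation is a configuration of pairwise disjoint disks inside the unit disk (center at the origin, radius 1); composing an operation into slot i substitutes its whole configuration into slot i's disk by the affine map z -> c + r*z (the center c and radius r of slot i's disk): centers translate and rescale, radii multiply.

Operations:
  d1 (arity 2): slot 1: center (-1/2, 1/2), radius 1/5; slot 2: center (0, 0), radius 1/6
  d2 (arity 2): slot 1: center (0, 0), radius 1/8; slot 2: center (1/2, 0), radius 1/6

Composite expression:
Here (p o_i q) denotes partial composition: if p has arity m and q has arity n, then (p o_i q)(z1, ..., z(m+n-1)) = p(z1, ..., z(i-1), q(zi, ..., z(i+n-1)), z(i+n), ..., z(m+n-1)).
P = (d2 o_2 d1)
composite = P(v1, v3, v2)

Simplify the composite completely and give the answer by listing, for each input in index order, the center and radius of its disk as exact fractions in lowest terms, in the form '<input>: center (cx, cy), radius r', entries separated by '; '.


Each v-disk chains the slot maps above it in d2; radii multiply.
tracing v1 down its 1-map path: center (0, 0), radius 1/8
tracing v3 down its 2-map path: center (5/12, 1/12), radius 1/30
tracing v2 down its 2-map path: center (1/2, 0), radius 1/36

v1: center (0, 0), radius 1/8; v2: center (1/2, 0), radius 1/36; v3: center (5/12, 1/12), radius 1/30


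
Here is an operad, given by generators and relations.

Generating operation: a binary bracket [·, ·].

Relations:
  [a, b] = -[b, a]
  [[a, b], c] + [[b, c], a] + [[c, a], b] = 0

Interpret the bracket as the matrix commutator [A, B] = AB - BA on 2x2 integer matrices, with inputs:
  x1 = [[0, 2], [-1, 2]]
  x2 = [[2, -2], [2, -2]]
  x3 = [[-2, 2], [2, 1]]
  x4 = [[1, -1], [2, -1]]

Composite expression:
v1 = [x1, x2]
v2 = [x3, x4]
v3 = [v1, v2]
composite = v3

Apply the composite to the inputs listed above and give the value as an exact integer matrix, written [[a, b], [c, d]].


[[-40, 44], [-40, 40]]

[x1, x2] = [[2, -4], [0, -2]]
[x3, x4] = [[6, -1], [10, -6]]
[[x1, x2], [x3, x4]] = [[-40, 44], [-40, 40]]


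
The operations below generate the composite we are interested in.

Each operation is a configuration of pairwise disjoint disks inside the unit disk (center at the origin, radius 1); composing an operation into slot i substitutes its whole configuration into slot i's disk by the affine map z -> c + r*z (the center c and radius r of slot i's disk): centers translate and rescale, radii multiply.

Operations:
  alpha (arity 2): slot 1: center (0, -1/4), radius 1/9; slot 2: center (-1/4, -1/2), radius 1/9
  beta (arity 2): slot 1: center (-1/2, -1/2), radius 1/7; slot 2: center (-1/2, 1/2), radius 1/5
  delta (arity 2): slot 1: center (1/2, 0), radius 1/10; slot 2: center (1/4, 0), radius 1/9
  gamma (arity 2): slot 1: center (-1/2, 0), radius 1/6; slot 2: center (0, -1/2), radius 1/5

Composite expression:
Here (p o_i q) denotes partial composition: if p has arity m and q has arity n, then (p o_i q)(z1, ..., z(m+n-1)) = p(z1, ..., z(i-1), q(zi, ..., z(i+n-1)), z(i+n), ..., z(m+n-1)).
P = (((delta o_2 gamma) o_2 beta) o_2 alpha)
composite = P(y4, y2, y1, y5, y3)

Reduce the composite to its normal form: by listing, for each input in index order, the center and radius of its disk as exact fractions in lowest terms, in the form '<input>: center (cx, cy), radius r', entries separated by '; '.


y1: center (31/168, -2/189), radius 1/3402; y2: center (5/27, -5/504), radius 1/3402; y3: center (1/4, -1/18), radius 1/45; y4: center (1/2, 0), radius 1/10; y5: center (5/27, 1/108), radius 1/270

Below delta, radii multiply path by path; the y-disk centers shift.
tracing y4 down its 1-map path: center (1/2, 0), radius 1/10
tracing y2 down its 4-map path: center (5/27, -5/504), radius 1/3402
tracing y1 down its 4-map path: center (31/168, -2/189), radius 1/3402
tracing y5 down its 3-map path: center (5/27, 1/108), radius 1/270
tracing y3 down its 2-map path: center (1/4, -1/18), radius 1/45


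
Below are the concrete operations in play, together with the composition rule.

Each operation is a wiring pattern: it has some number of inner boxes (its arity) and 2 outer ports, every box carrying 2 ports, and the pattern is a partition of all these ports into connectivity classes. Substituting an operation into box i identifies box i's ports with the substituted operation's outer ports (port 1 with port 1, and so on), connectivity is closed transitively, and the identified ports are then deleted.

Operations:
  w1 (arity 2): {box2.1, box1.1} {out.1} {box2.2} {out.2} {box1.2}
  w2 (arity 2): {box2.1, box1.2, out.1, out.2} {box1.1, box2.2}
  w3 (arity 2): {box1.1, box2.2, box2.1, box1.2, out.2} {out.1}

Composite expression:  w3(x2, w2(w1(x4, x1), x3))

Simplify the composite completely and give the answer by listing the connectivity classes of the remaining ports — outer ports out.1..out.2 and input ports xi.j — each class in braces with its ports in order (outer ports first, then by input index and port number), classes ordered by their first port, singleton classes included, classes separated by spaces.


{out.1} {out.2, x2.1, x2.2, x3.1} {x1.1, x4.1} {x1.2} {x3.2} {x4.2}

After gluing at w3, chains via deleted ports link the x-ports.
stage w1: inputs (x4, x1), connectivity {out.1} {out.2} {x1.1, x4.1} {x1.2} {x4.2}, out.j its boundary
stage w2: inputs (x4, x1, x3), connectivity {out.1, out.2, x3.1} {x1.1, x4.1} {x1.2} {x3.2} {x4.2}, out.j its boundary
stage w3: inputs (x2, x4, x1, x3), connectivity {out.1} {out.2, x2.1, x2.2, x3.1} {x1.1, x4.1} {x1.2} {x3.2} {x4.2}, out.j its boundary


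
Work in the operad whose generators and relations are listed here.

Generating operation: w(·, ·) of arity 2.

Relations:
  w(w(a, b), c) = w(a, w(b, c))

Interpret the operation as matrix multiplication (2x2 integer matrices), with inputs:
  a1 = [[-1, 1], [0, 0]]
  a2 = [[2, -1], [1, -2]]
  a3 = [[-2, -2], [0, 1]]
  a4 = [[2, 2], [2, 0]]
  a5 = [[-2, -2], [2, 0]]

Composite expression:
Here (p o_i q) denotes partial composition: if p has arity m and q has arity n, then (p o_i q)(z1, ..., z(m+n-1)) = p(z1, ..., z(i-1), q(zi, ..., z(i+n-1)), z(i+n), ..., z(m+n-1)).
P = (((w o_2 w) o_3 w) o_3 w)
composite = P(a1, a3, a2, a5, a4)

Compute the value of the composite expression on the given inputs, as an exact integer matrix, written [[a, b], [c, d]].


[[-88, -60], [0, 0]]

w(a2, a5) = [[-6, -4], [-6, -2]]
w(w(a2, a5), a4) = [[-20, -12], [-16, -12]]
w(a3, w(w(a2, a5), a4)) = [[72, 48], [-16, -12]]
w(a1, w(a3, w(w(a2, a5), a4))) = [[-88, -60], [0, 0]]


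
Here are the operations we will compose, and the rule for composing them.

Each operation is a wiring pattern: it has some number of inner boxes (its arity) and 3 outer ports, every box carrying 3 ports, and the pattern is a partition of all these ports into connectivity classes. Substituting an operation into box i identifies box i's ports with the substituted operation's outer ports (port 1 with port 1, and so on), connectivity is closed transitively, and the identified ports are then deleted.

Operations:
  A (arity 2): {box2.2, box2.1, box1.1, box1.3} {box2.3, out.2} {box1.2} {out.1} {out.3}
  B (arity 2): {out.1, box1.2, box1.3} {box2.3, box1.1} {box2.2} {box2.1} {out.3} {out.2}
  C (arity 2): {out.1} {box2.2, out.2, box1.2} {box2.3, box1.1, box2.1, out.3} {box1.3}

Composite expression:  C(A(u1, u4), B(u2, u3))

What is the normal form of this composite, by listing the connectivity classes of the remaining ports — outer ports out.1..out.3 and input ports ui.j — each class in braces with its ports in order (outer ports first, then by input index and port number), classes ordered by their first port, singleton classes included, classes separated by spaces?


{out.1} {out.2, u4.3} {out.3, u2.2, u2.3} {u1.1, u1.3, u4.1, u4.2} {u1.2} {u2.1, u3.3} {u3.1} {u3.2}

Reachability decides: close wires over C-identified ports.
stage A: inputs (u1, u4), connectivity {out.1} {out.2, u4.3} {out.3} {u1.1, u1.3, u4.1, u4.2} {u1.2}, out.j its boundary
stage B: inputs (u2, u3), connectivity {out.1, u2.2, u2.3} {out.2} {out.3} {u2.1, u3.3} {u3.1} {u3.2}, out.j its boundary
stage C: inputs (u1, u4, u2, u3), connectivity {out.1} {out.2, u4.3} {out.3, u2.2, u2.3} {u1.1, u1.3, u4.1, u4.2} {u1.2} {u2.1, u3.3} {u3.1} {u3.2}, out.j its boundary


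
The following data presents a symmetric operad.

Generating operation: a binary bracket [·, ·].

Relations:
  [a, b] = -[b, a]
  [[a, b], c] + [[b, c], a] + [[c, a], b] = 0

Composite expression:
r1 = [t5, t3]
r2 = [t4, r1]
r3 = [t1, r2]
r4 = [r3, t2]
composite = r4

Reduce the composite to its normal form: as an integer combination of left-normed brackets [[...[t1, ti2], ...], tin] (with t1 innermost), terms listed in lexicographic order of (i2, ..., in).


[[[[t1, t3], t5], t4], t2] - [[[[t1, t4], t3], t5], t2] + [[[[t1, t4], t5], t3], t2] - [[[[t1, t5], t3], t4], t2]

A multilinear Lie element is pinned by t1-initial words (t1 innermost).
Composite bracket: [[t1, [t4, [t5, t3]]], t2]
Applying ab - ba throughout gives 16 signed words (2^4 = 16).
Keep just the words that open with t1:
  t1t3t5t4t2 appears with sign +1, giving the term +[[[[t1, t3], t5], t4], t2]
  t1t4t3t5t2 appears with sign -1, giving the term -[[[[t1, t4], t3], t5], t2]
  t1t4t5t3t2 appears with sign +1, giving the term +[[[[t1, t4], t5], t3], t2]
  t1t5t3t4t2 appears with sign -1, giving the term -[[[[t1, t5], t3], t4], t2]


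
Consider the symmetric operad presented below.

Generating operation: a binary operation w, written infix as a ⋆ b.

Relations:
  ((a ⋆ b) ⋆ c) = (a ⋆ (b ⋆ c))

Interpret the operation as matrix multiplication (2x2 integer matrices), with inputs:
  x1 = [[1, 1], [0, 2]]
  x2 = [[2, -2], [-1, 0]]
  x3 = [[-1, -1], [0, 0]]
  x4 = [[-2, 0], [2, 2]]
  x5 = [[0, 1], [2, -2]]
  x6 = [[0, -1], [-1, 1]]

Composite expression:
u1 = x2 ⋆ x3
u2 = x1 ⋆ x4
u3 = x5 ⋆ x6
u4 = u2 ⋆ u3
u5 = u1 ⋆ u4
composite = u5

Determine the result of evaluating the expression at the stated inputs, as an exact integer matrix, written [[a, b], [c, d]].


[[-16, 40], [8, -20]]


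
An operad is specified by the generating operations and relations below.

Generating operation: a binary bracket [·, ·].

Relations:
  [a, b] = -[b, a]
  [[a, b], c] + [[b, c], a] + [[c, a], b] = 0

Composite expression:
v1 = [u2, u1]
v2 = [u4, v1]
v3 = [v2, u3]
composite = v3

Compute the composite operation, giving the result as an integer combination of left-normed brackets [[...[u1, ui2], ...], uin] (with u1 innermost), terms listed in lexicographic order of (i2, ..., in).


Skip Jacobi rewriting: expand, keep u1-initial words, read off terms.
Composite bracket: [[u4, [u2, u1]], u3]
Under [a, b] = ab - ba we get 8 signed associative words (2^3 = 8).
Only words starting with u1 matter:
  word u1u2u4u3 has sign +1, contributing +[[[u1, u2], u4], u3]

[[[u1, u2], u4], u3]


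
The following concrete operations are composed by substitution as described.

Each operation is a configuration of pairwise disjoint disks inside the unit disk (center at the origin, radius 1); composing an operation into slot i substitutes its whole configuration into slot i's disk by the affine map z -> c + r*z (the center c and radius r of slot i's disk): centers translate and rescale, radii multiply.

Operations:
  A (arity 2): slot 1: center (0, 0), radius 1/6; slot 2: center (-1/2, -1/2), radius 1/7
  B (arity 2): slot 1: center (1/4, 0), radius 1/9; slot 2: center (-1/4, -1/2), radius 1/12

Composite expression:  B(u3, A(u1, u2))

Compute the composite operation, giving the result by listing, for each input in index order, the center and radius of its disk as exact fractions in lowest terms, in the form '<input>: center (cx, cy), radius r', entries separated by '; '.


Only the slot chain above each u matters under B; compose those maps.
u3: after 1 affine step, its disk has center (1/4, 0), radius 1/9
u1: after 2 affine steps, its disk has center (-1/4, -1/2), radius 1/72
u2: after 2 affine steps, its disk has center (-7/24, -13/24), radius 1/84

u1: center (-1/4, -1/2), radius 1/72; u2: center (-7/24, -13/24), radius 1/84; u3: center (1/4, 0), radius 1/9


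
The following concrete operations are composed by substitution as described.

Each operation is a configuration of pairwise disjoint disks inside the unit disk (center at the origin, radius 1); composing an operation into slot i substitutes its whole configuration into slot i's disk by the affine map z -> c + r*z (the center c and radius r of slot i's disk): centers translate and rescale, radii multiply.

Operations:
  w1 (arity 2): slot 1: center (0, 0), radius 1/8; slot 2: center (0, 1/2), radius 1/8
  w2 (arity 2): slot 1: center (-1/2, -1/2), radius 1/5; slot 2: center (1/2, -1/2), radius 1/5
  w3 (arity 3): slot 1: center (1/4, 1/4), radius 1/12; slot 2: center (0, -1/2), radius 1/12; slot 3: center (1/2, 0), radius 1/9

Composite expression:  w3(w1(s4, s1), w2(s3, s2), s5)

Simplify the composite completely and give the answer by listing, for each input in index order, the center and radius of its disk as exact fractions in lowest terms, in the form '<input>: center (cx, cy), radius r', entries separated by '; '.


Each s-disk chains the slot maps above it in w3; radii multiply.
for s4, the 2-step affine chain lands on center (1/4, 1/4), radius 1/96
for s1, the 2-step affine chain lands on center (1/4, 7/24), radius 1/96
for s3, the 2-step affine chain lands on center (-1/24, -13/24), radius 1/60
for s2, the 2-step affine chain lands on center (1/24, -13/24), radius 1/60
for s5, the 1-step affine chain lands on center (1/2, 0), radius 1/9

s1: center (1/4, 7/24), radius 1/96; s2: center (1/24, -13/24), radius 1/60; s3: center (-1/24, -13/24), radius 1/60; s4: center (1/4, 1/4), radius 1/96; s5: center (1/2, 0), radius 1/9


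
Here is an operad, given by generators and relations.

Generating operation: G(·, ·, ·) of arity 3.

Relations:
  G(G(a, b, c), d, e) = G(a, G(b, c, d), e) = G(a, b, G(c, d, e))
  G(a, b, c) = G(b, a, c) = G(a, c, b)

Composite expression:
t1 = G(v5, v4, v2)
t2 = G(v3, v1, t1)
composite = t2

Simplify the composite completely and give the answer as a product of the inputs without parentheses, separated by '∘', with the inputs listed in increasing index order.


v1 ∘ v2 ∘ v3 ∘ v4 ∘ v5

With G associative and commutative, the v-input set is all that matters.
G(v5, v4, v2) flattens to v5 ∘ v4 ∘ v2
G(v3, v1, G(v5, v4, v2)) flattens to v3 ∘ v1 ∘ v5 ∘ v4 ∘ v2
the factors in increasing index order: v1 ∘ v2 ∘ v3 ∘ v4 ∘ v5


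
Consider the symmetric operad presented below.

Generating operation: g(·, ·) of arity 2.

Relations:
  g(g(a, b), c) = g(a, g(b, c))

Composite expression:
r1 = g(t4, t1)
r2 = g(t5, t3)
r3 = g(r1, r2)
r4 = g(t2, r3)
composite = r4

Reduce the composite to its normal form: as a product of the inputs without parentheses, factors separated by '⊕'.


Under associativity of g, the answer is the t's in reading order.
g(t4, t1) linearizes to t4 ⊕ t1
g(t5, t3) linearizes to t5 ⊕ t3
g(g(t4, t1), g(t5, t3)) linearizes to t4 ⊕ t1 ⊕ t5 ⊕ t3
g(t2, g(g(t4, t1), g(t5, t3))) linearizes to t2 ⊕ t4 ⊕ t1 ⊕ t5 ⊕ t3

t2 ⊕ t4 ⊕ t1 ⊕ t5 ⊕ t3


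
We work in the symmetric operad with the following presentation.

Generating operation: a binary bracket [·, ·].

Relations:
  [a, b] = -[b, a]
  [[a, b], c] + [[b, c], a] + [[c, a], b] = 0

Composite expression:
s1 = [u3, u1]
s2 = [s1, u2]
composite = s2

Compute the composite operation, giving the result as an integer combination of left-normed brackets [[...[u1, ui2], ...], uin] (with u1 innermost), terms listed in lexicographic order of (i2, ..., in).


Skip Jacobi rewriting: expand, keep u1-initial words, read off terms.
Composite bracket: [[u3, u1], u2]
Expanding via [a, b] = ab - ba: 4 signed words (2^2 = 4).
Words beginning with u1 determine it all:
  u1u3u2 (sign -1) contributes -[[u1, u3], u2]

-[[u1, u3], u2]


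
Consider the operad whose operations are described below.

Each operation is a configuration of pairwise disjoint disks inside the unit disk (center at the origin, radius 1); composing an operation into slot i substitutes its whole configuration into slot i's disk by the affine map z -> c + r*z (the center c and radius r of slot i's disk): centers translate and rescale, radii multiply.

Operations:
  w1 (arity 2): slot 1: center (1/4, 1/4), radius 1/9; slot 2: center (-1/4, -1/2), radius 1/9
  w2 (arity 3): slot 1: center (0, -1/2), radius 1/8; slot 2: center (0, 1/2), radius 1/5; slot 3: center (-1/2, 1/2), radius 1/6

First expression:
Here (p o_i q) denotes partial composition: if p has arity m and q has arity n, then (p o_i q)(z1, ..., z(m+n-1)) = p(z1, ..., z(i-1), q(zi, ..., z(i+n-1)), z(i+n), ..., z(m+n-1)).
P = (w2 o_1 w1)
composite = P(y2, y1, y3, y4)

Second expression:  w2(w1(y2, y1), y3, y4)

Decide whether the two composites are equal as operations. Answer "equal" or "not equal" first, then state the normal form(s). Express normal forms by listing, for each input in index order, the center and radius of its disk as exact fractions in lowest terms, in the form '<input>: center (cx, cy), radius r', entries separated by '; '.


Reducing the first expression gives y1: center (-1/32, -9/16), radius 1/72; y2: center (1/32, -15/32), radius 1/72; y3: center (0, 1/2), radius 1/5; y4: center (-1/2, 1/2), radius 1/6
Reducing the second expression gives y1: center (-1/32, -9/16), radius 1/72; y2: center (1/32, -15/32), radius 1/72; y3: center (0, 1/2), radius 1/5; y4: center (-1/2, 1/2), radius 1/6
Both agree, so they are equal.

equal; the common form is y1: center (-1/32, -9/16), radius 1/72; y2: center (1/32, -15/32), radius 1/72; y3: center (0, 1/2), radius 1/5; y4: center (-1/2, 1/2), radius 1/6


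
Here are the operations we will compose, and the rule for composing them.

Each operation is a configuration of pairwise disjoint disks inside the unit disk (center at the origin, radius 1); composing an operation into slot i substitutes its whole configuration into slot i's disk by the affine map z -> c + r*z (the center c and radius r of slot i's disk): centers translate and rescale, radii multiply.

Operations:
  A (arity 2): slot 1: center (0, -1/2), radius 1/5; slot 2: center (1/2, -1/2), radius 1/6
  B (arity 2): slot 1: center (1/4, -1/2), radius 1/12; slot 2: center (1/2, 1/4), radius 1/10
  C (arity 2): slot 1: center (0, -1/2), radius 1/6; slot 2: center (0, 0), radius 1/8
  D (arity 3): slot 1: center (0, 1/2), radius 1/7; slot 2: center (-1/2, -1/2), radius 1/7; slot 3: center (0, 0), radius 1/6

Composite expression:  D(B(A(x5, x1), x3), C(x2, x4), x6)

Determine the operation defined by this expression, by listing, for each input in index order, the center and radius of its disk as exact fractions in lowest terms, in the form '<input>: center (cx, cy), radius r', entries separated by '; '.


Follow each x-input down from D: c' goes to c + r*c', radius to r*r'.
x5: after 3 affine steps, its disk has center (1/28, 71/168), radius 1/420
x1: after 3 affine steps, its disk has center (1/24, 71/168), radius 1/504
x3: after 2 affine steps, its disk has center (1/14, 15/28), radius 1/70
x2: after 2 affine steps, its disk has center (-1/2, -4/7), radius 1/42
x4: after 2 affine steps, its disk has center (-1/2, -1/2), radius 1/56
x6: after 1 affine step, its disk has center (0, 0), radius 1/6

x1: center (1/24, 71/168), radius 1/504; x2: center (-1/2, -4/7), radius 1/42; x3: center (1/14, 15/28), radius 1/70; x4: center (-1/2, -1/2), radius 1/56; x5: center (1/28, 71/168), radius 1/420; x6: center (0, 0), radius 1/6


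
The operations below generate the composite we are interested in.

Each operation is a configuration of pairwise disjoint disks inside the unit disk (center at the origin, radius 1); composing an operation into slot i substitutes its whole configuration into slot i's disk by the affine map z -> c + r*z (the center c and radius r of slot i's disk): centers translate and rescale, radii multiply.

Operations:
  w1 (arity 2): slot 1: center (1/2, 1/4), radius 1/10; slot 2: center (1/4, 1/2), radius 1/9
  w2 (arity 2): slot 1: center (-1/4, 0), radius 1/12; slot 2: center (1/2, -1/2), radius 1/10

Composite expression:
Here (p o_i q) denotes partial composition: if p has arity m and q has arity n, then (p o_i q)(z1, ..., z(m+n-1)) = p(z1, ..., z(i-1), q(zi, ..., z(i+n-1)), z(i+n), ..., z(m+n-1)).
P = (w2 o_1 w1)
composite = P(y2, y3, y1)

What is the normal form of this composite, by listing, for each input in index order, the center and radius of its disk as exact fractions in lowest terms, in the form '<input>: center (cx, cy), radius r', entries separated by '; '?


Nesting under w2 composes maps z -> c + r*z down each y-path.
y2 passes through 2 substitutions, ending at center (-5/24, 1/48), radius 1/120
y3 passes through 2 substitutions, ending at center (-11/48, 1/24), radius 1/108
y1 passes through 1 substitution, ending at center (1/2, -1/2), radius 1/10

y1: center (1/2, -1/2), radius 1/10; y2: center (-5/24, 1/48), radius 1/120; y3: center (-11/48, 1/24), radius 1/108


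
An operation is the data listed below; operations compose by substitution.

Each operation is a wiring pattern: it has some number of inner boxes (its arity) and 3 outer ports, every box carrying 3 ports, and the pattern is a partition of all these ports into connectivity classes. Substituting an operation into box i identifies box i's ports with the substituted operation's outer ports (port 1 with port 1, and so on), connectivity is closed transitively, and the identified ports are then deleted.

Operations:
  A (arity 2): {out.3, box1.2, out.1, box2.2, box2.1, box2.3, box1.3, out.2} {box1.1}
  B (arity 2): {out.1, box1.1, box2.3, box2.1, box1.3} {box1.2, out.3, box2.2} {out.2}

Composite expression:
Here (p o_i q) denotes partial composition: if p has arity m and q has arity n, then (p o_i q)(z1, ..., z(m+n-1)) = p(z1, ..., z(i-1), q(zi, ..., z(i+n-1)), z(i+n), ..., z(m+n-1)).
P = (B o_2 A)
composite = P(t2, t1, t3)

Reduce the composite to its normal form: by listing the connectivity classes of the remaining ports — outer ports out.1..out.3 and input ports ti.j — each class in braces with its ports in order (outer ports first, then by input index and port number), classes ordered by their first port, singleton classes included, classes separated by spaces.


{out.1, out.3, t1.2, t1.3, t2.1, t2.2, t2.3, t3.1, t3.2, t3.3} {out.2} {t1.1}


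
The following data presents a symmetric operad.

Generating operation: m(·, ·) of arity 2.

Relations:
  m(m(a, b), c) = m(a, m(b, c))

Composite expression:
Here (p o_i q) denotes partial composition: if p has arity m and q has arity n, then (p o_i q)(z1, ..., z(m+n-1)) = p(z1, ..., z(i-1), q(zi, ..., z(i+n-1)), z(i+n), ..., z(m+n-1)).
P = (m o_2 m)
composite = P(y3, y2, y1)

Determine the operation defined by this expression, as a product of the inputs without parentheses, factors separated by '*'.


y3 * y2 * y1

The m-tree's shape is irrelevant; the y-reading-order decides.
m(y2, y1) reduces to y2 * y1
m(y3, m(y2, y1)) reduces to y3 * y2 * y1


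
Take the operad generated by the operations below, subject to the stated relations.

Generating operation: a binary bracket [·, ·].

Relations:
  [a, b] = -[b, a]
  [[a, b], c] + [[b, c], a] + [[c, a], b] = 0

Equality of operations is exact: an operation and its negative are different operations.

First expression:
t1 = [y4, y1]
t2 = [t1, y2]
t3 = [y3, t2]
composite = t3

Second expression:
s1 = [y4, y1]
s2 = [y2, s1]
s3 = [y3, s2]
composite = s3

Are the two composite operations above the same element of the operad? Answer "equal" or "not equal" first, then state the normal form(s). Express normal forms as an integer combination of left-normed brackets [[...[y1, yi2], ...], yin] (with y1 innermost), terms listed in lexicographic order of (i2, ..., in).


not equal: they reduce to [[[y1, y4], y2], y3] and -[[[y1, y4], y2], y3]


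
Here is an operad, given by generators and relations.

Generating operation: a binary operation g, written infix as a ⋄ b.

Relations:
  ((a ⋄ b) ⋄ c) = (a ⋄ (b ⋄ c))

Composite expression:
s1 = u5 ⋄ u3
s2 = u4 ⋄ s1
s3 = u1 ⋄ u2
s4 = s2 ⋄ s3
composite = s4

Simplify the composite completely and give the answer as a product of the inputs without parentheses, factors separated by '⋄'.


Every regrouping of g is equal, so read the u-inputs in written order.
(u5 ⋄ u3) linearizes to u5 ⋄ u3
(u4 ⋄ (u5 ⋄ u3)) linearizes to u4 ⋄ u5 ⋄ u3
(u1 ⋄ u2) linearizes to u1 ⋄ u2
((u4 ⋄ (u5 ⋄ u3)) ⋄ (u1 ⋄ u2)) linearizes to u4 ⋄ u5 ⋄ u3 ⋄ u1 ⋄ u2

u4 ⋄ u5 ⋄ u3 ⋄ u1 ⋄ u2


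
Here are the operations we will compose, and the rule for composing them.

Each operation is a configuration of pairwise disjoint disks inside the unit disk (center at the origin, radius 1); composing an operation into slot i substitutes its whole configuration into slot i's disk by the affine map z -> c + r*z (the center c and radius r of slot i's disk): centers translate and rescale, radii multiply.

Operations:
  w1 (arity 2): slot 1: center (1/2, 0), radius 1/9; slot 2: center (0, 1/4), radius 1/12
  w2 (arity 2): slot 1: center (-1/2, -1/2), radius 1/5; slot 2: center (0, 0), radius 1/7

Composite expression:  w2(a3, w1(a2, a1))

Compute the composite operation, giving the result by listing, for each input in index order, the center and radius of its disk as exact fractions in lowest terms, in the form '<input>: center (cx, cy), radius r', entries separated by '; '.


a1: center (0, 1/28), radius 1/84; a2: center (1/14, 0), radius 1/63; a3: center (-1/2, -1/2), radius 1/5


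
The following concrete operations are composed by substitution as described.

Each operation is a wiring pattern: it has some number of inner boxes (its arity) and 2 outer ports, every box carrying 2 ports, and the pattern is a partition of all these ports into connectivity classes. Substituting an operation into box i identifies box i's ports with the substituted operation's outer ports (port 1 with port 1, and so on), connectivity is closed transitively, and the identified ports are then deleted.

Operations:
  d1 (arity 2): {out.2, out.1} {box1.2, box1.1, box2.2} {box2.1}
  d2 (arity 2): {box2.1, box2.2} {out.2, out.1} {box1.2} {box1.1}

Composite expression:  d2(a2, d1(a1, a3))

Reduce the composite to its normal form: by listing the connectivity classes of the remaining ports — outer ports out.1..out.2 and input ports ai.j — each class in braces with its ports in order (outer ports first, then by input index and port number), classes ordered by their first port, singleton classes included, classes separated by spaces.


{out.1, out.2} {a1.1, a1.2, a3.2} {a2.1} {a2.2} {a3.1}

Two ports join when wires chain via d2-identified ports.
the subtree at d1 composes to {out.1, out.2} {a1.1, a1.2, a3.2} {a3.1} on (a1, a3); out.j = own outer ports
the subtree at d2 composes to {out.1, out.2} {a1.1, a1.2, a3.2} {a2.1} {a2.2} {a3.1} on (a2, a1, a3); out.j = own outer ports


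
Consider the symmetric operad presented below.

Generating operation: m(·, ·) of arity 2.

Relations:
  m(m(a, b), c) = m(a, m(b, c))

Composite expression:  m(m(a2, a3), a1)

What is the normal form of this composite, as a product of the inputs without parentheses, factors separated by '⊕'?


a2 ⊕ a3 ⊕ a1


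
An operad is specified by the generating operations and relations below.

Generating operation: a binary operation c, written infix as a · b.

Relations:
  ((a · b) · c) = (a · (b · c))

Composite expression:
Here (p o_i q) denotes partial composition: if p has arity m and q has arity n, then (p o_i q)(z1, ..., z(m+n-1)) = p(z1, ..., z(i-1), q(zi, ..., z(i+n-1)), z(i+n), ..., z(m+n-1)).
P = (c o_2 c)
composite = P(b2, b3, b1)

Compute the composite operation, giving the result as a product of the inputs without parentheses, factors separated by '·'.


b2 · b3 · b1

Associativity of c dissolves the nesting; only the b-input order survives.
(b3 · b1) collapses to b3 · b1
(b2 · (b3 · b1)) collapses to b2 · b3 · b1


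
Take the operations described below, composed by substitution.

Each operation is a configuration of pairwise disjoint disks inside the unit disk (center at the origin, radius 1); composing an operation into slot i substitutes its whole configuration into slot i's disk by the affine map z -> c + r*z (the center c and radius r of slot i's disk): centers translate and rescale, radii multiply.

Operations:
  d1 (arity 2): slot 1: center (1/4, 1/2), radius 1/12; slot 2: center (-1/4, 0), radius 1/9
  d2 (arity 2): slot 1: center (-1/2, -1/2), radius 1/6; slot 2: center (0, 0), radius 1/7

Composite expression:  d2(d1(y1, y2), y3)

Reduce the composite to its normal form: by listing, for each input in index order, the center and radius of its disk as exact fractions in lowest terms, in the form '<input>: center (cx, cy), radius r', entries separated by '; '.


y1: center (-11/24, -5/12), radius 1/72; y2: center (-13/24, -1/2), radius 1/54; y3: center (0, 0), radius 1/7

Below d2, radii multiply path by path; the y-disk centers shift.
y1: after 2 affine steps, its disk has center (-11/24, -5/12), radius 1/72
y2: after 2 affine steps, its disk has center (-13/24, -1/2), radius 1/54
y3: after 1 affine step, its disk has center (0, 0), radius 1/7


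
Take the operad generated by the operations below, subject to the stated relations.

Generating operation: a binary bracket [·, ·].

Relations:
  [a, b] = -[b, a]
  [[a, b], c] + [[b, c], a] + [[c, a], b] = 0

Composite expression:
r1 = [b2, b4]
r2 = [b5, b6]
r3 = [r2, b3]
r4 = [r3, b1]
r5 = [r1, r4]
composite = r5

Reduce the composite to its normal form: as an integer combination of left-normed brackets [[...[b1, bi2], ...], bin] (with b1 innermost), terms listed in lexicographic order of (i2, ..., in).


A multilinear Lie element is pinned by b1-initial words (b1 innermost).
Composite bracket: [[b2, b4], [[[b5, b6], b3], b1]]
Under [a, b] = ab - ba we get 32 signed associative words (2^5 = 32).
Coefficients come from the b1-initial words:
  b1b3b5b6b2b4 (sign -1) contributes -[[[[[b1, b3], b5], b6], b2], b4]
  b1b3b5b6b4b2 (sign +1) contributes +[[[[[b1, b3], b5], b6], b4], b2]
  b1b3b6b5b2b4 (sign +1) contributes +[[[[[b1, b3], b6], b5], b2], b4]
  b1b3b6b5b4b2 (sign -1) contributes -[[[[[b1, b3], b6], b5], b4], b2]
  b1b5b6b3b2b4 (sign +1) contributes +[[[[[b1, b5], b6], b3], b2], b4]
  b1b5b6b3b4b2 (sign -1) contributes -[[[[[b1, b5], b6], b3], b4], b2]
  b1b6b5b3b2b4 (sign -1) contributes -[[[[[b1, b6], b5], b3], b2], b4]
  b1b6b5b3b4b2 (sign +1) contributes +[[[[[b1, b6], b5], b3], b4], b2]

-[[[[[b1, b3], b5], b6], b2], b4] + [[[[[b1, b3], b5], b6], b4], b2] + [[[[[b1, b3], b6], b5], b2], b4] - [[[[[b1, b3], b6], b5], b4], b2] + [[[[[b1, b5], b6], b3], b2], b4] - [[[[[b1, b5], b6], b3], b4], b2] - [[[[[b1, b6], b5], b3], b2], b4] + [[[[[b1, b6], b5], b3], b4], b2]


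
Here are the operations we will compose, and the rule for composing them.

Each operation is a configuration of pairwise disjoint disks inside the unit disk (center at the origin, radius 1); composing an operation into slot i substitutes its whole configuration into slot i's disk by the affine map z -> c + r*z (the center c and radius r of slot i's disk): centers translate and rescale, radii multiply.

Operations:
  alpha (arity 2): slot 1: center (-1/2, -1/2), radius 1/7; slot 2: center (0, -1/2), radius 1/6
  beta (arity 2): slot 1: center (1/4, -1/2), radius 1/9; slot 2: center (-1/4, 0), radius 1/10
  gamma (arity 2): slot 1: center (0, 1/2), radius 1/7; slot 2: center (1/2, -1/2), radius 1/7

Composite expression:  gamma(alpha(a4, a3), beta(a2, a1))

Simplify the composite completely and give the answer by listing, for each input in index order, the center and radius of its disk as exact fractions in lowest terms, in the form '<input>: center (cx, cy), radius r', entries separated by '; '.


a1: center (13/28, -1/2), radius 1/70; a2: center (15/28, -4/7), radius 1/63; a3: center (0, 3/7), radius 1/42; a4: center (-1/14, 3/7), radius 1/49

Nesting under gamma composes maps z -> c + r*z down each a-path.
for a4, the 2-step affine chain lands on center (-1/14, 3/7), radius 1/49
for a3, the 2-step affine chain lands on center (0, 3/7), radius 1/42
for a2, the 2-step affine chain lands on center (15/28, -4/7), radius 1/63
for a1, the 2-step affine chain lands on center (13/28, -1/2), radius 1/70


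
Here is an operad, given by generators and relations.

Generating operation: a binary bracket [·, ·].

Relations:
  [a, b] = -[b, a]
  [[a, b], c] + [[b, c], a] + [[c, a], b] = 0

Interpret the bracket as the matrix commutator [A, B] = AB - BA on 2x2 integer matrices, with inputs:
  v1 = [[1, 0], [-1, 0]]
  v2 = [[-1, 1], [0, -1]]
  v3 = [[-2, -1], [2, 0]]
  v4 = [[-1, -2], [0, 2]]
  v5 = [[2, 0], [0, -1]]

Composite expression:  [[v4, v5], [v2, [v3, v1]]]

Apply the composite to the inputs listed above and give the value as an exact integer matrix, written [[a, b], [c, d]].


[[0, 0], [0, 0]]


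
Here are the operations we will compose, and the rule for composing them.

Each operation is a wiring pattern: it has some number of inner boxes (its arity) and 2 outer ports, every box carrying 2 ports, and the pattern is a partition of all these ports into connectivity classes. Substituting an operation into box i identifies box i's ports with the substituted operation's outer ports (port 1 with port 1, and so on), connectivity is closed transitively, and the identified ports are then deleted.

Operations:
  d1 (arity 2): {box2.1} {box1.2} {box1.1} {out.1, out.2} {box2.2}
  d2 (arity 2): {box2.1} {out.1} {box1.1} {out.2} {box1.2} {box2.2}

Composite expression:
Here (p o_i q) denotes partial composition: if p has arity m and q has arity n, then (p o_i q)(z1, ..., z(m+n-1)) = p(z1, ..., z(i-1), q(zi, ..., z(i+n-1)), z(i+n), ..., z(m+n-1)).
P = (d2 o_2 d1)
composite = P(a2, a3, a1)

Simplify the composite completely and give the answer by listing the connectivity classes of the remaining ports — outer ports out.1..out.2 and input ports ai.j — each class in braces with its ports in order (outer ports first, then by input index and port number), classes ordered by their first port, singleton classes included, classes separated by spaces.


After gluing at d2, chains via deleted ports link the a-ports.
stage d1: inputs (a3, a1), connectivity {out.1, out.2} {a1.1} {a1.2} {a3.1} {a3.2}, out.j its boundary
stage d2: inputs (a2, a3, a1), connectivity {out.1} {out.2} {a1.1} {a1.2} {a2.1} {a2.2} {a3.1} {a3.2}, out.j its boundary

{out.1} {out.2} {a1.1} {a1.2} {a2.1} {a2.2} {a3.1} {a3.2}


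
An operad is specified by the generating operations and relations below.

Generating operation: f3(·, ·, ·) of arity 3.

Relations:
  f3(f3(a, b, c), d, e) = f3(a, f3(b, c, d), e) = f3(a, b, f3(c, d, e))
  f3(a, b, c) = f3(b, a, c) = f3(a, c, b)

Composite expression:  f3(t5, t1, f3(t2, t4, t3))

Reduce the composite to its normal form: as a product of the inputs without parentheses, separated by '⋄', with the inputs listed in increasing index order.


t1 ⋄ t2 ⋄ t3 ⋄ t4 ⋄ t5


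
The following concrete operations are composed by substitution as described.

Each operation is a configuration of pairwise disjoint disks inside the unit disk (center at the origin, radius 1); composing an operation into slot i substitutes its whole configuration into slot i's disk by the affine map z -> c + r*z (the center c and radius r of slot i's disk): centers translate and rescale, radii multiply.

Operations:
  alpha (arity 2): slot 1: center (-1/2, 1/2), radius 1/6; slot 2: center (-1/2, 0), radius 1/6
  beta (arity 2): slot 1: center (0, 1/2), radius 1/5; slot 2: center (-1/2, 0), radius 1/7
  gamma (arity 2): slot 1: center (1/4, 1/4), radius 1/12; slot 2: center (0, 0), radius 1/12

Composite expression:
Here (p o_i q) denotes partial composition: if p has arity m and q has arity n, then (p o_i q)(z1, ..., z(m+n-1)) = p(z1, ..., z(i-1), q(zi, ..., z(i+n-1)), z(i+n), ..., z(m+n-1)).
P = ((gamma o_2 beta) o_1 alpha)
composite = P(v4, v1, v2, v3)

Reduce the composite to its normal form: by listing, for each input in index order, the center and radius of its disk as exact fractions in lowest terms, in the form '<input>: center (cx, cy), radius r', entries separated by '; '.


v1: center (5/24, 1/4), radius 1/72; v2: center (0, 1/24), radius 1/60; v3: center (-1/24, 0), radius 1/84; v4: center (5/24, 7/24), radius 1/72

Below gamma, radii multiply path by path; the v-disk centers shift.
v4 passes through 2 substitutions, ending at center (5/24, 7/24), radius 1/72
v1 passes through 2 substitutions, ending at center (5/24, 1/4), radius 1/72
v2 passes through 2 substitutions, ending at center (0, 1/24), radius 1/60
v3 passes through 2 substitutions, ending at center (-1/24, 0), radius 1/84


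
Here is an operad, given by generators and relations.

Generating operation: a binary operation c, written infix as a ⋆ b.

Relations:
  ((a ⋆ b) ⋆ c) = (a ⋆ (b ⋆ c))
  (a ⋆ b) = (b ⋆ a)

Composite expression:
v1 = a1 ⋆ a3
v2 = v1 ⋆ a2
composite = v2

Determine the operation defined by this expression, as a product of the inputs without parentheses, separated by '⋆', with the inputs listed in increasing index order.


Any arrangement under c is one operation, so sort the a-inputs.
(a1 ⋆ a3) reduces to a1 ⋆ a3
((a1 ⋆ a3) ⋆ a2) reduces to a1 ⋆ a3 ⋆ a2
rearranged into index order: a1 ⋆ a2 ⋆ a3

a1 ⋆ a2 ⋆ a3


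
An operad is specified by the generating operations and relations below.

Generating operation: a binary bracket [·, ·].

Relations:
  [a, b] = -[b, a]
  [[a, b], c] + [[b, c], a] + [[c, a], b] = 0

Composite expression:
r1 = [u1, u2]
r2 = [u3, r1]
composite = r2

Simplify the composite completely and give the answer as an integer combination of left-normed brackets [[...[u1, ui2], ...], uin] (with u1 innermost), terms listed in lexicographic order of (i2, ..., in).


A multilinear Lie element is pinned by u1-initial words (u1 innermost).
Composite bracket: [u3, [u1, u2]]
Expanding via [a, b] = ab - ba: 4 signed words (2^2 = 4).
Words beginning with u1 determine it all:
  the word u1u2u3 carries sign -1 and contributes -[[u1, u2], u3]

-[[u1, u2], u3]


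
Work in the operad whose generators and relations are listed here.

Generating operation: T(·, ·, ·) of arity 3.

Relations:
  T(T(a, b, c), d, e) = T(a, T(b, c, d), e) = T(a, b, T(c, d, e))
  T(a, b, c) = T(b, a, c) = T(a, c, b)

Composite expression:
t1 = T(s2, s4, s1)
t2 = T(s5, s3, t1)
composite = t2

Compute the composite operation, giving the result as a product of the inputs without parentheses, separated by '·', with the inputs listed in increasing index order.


Any arrangement under T is one operation, so sort the s-inputs.
T(s2, s4, s1) reduces to s2 · s4 · s1
T(s5, s3, T(s2, s4, s1)) reduces to s5 · s3 · s2 · s4 · s1
commutativity sorts the factors: s1 · s2 · s3 · s4 · s5

s1 · s2 · s3 · s4 · s5


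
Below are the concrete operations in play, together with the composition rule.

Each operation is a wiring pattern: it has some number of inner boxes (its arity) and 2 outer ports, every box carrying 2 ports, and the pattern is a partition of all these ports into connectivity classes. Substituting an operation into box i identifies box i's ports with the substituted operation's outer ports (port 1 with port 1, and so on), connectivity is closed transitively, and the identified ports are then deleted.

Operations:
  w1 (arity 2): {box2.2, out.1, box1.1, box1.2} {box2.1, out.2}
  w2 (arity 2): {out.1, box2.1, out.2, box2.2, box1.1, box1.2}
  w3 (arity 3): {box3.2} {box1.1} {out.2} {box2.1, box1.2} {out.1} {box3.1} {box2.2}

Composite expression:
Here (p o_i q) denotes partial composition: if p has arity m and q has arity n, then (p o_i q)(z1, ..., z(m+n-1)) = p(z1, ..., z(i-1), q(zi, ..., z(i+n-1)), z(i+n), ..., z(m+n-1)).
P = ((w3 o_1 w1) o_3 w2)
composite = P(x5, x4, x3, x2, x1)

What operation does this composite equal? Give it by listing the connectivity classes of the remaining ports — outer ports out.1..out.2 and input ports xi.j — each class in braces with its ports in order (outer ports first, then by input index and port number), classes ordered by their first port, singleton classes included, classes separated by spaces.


{out.1} {out.2} {x1.1} {x1.2} {x2.1, x2.2, x3.1, x3.2, x4.1} {x4.2, x5.1, x5.2}

Reachability decides: close wires over w3-identified ports.
stage w1: inputs (x5, x4), connectivity {out.1, x4.2, x5.1, x5.2} {out.2, x4.1}, out.j its boundary
stage w2: inputs (x3, x2), connectivity {out.1, out.2, x2.1, x2.2, x3.1, x3.2}, out.j its boundary
stage w3: inputs (x5, x4, x3, x2, x1), connectivity {out.1} {out.2} {x1.1} {x1.2} {x2.1, x2.2, x3.1, x3.2, x4.1} {x4.2, x5.1, x5.2}, out.j its boundary
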